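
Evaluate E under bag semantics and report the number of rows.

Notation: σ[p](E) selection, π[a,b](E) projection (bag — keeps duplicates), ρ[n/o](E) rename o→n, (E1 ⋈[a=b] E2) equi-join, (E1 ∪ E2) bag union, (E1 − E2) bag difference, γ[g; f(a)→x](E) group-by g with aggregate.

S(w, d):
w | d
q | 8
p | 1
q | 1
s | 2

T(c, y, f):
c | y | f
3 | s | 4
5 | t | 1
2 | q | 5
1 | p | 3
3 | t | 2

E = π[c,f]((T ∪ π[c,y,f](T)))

Stepwise |·|:
  T → 5
  T → 5
  π[c,y,f](T) → 5
  (T ∪ π[c,y,f](T)) → 10
  π[c,f]((T ∪ π[c,y,f](T))) → 10

|E| = 10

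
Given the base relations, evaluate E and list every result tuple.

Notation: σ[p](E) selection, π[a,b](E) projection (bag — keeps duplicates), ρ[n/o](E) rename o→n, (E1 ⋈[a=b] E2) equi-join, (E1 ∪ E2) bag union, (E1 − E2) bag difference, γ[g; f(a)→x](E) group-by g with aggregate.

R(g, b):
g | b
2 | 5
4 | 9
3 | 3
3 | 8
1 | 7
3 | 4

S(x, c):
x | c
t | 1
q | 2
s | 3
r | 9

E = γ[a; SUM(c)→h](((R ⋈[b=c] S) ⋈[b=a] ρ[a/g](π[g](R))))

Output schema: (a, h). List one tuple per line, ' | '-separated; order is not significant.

Per-node cardinality:
  R → 6
  S → 4
  (R ⋈[b=c] S) → 2
  R → 6
  π[g](R) → 6
  ρ[a/g](π[g](R)) → 6
  ((R ⋈[b=c] S) ⋈[b=a] ρ[a/g](π[g](R))) → 3
  γ[a; SUM(c)→h](((R ⋈[b=c] S) ⋈[b=a] ρ[a/g](π[g](R)))) → 1

== RESULT ==
a | h
3 | 9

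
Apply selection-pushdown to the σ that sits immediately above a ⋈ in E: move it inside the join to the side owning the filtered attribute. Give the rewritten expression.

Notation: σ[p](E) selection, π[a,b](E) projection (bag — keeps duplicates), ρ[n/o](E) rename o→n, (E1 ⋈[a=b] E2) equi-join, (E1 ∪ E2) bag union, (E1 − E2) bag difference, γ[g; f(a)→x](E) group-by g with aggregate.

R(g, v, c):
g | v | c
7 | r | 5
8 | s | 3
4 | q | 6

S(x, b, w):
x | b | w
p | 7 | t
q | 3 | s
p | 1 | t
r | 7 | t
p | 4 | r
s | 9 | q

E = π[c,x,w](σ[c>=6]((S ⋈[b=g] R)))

σ filters on c, owned by the right side.
E' = π[c,x,w]((S ⋈[b=g] σ[c>=6](R)))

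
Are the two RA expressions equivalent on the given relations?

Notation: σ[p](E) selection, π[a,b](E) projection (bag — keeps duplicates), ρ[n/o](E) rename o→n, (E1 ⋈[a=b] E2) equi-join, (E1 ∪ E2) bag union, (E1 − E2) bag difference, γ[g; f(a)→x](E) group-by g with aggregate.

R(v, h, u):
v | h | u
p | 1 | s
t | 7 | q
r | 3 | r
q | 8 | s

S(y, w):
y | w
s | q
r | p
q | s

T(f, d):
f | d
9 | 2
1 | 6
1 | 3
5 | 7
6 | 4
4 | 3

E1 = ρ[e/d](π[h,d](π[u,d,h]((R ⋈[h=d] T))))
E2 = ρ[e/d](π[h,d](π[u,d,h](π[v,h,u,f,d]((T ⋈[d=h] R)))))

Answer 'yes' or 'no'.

E1 row counts bottom-up:
  R → 4
  T → 6
  (R ⋈[h=d] T) → 3
  π[u,d,h]((R ⋈[h=d] T)) → 3
  π[h,d](π[u,d,h]((R ⋈[h=d] T))) → 3
  ρ[e/d](π[h,d](π[u,d,h]((R ⋈[h=d] T)))) → 3
E2 row counts bottom-up:
  T → 6
  R → 4
  (T ⋈[d=h] R) → 3
  π[v,h,u,f,d]((T ⋈[d=h] R)) → 3
  π[u,d,h](π[v,h,u,f,d]((T ⋈[d=h] R))) → 3
  π[h,d](π[u,d,h](π[v,h,u,f,d]((T ⋈[d=h] R)))) → 3
  ρ[e/d](π[h,d](π[u,d,h](π[v,h,u,f,d]((T ⋈[d=h] R))))) → 3

E1 and E2 produce the same multiset:
h | e
3 | 3
3 | 3
7 | 7

yes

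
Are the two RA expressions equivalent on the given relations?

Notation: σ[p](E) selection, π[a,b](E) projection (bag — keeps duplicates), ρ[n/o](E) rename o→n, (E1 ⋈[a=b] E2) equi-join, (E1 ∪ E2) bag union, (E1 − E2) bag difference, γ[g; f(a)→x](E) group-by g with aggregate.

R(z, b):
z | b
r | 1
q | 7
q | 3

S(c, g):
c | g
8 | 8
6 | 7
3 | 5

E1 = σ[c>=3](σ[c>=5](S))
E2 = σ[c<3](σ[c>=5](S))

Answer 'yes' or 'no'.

E1 stepwise |·|:
  S → 3
  σ[c>=5](S) → 2
  σ[c>=3](σ[c>=5](S)) → 2
E2 stepwise |·|:
  S → 3
  σ[c>=5](S) → 2
  σ[c<3](σ[c>=5](S)) → 0

E1 result:
c | g
6 | 7
8 | 8
E2 result:
c | g
(0 rows)
Witness: (8, 8) appears 1× in E1 but 0× in E2.

no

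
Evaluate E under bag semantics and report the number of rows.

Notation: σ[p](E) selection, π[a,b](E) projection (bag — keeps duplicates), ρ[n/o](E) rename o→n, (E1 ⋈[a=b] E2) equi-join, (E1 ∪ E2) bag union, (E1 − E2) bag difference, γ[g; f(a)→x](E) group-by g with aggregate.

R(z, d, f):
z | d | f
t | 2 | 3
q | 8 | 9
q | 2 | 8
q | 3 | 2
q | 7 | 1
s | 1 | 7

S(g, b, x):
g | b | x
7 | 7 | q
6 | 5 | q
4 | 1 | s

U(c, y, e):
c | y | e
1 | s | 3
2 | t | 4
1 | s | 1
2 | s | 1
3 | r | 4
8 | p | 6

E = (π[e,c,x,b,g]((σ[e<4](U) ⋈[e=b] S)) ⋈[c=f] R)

Row counts bottom-up:
  U → 6
  σ[e<4](U) → 3
  S → 3
  (σ[e<4](U) ⋈[e=b] S) → 2
  π[e,c,x,b,g]((σ[e<4](U) ⋈[e=b] S)) → 2
  R → 6
  (π[e,c,x,b,g]((σ[e<4](U) ⋈[e=b] S)) ⋈[c=f] R) → 2

|E| = 2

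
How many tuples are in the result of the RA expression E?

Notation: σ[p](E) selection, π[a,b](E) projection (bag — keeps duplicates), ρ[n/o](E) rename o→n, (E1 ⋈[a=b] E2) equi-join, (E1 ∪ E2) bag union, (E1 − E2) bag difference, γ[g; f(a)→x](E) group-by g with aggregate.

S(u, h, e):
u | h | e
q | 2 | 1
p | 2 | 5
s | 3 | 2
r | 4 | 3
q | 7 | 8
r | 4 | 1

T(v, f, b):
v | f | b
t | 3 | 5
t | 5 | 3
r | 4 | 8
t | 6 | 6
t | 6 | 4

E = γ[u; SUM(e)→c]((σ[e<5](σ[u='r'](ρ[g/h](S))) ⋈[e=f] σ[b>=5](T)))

Row counts bottom-up:
  S → 6
  ρ[g/h](S) → 6
  σ[u='r'](ρ[g/h](S)) → 2
  σ[e<5](σ[u='r'](ρ[g/h](S))) → 2
  T → 5
  σ[b>=5](T) → 3
  (σ[e<5](σ[u='r'](ρ[g/h](S))) ⋈[e=f] σ[b>=5](T)) → 1
  γ[u; SUM(e)→c]((σ[e<5](σ[u='r'](ρ[g/h](S))) ⋈[e=f] σ[b>=5](T))) → 1

|E| = 1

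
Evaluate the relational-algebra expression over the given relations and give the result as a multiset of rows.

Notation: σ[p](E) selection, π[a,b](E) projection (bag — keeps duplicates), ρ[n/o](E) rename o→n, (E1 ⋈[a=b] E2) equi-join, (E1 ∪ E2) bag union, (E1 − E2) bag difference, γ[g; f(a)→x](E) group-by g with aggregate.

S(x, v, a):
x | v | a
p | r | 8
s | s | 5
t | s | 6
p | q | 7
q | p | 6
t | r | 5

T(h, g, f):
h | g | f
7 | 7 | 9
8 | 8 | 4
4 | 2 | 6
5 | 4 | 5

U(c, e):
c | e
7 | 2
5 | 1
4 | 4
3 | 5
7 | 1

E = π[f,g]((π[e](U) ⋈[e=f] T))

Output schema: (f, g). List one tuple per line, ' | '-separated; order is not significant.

Subexpression sizes:
  U → 5
  π[e](U) → 5
  T → 4
  (π[e](U) ⋈[e=f] T) → 2
  π[f,g]((π[e](U) ⋈[e=f] T)) → 2

== RESULT ==
f | g
4 | 8
5 | 4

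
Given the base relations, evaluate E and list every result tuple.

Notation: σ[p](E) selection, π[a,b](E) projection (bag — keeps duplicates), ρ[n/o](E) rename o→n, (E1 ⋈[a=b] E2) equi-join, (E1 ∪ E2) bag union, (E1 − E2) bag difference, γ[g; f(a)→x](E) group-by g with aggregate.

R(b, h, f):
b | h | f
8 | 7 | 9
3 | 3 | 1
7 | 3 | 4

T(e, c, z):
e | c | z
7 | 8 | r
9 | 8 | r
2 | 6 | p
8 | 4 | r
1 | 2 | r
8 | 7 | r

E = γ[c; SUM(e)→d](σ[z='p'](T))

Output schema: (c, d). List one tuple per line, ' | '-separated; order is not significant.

Per-node cardinality:
  T → 6
  σ[z='p'](T) → 1
  γ[c; SUM(e)→d](σ[z='p'](T)) → 1

== RESULT ==
c | d
6 | 2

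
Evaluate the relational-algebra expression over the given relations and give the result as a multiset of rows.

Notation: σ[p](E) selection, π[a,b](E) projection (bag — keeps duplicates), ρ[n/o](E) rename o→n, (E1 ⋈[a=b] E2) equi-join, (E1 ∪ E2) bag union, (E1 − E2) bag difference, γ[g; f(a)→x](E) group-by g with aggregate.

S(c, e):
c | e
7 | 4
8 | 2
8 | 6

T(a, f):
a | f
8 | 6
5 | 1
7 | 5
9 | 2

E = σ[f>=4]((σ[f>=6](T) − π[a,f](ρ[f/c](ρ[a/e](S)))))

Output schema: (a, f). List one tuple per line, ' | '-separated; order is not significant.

Per-node cardinality:
  T → 4
  σ[f>=6](T) → 1
  S → 3
  ρ[a/e](S) → 3
  ρ[f/c](ρ[a/e](S)) → 3
  π[a,f](ρ[f/c](ρ[a/e](S))) → 3
  (σ[f>=6](T) − π[a,f](ρ[f/c](ρ[a/e](S)))) → 1
  σ[f>=4]((σ[f>=6](T) − π[a,f](ρ[f/c](ρ[a/e](S))))) → 1

== RESULT ==
a | f
8 | 6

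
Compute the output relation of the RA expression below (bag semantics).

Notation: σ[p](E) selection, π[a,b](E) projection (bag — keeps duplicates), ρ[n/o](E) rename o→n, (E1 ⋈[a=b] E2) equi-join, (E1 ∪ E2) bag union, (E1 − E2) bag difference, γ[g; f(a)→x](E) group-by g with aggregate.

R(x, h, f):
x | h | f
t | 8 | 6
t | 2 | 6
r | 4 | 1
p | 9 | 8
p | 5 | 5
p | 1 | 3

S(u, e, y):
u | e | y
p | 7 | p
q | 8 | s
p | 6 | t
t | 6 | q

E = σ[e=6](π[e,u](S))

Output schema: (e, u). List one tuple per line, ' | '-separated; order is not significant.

Per-node cardinality:
  S → 4
  π[e,u](S) → 4
  σ[e=6](π[e,u](S)) → 2

== RESULT ==
e | u
6 | p
6 | t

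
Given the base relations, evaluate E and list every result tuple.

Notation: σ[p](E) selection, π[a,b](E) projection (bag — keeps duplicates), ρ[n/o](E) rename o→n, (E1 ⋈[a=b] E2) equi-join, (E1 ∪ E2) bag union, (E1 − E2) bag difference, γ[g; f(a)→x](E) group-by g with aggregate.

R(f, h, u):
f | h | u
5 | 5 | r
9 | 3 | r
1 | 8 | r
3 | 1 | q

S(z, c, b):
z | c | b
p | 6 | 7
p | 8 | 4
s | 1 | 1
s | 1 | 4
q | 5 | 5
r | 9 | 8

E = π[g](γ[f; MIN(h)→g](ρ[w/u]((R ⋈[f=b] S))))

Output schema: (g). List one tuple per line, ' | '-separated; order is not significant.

Per-node cardinality:
  R → 4
  S → 6
  (R ⋈[f=b] S) → 2
  ρ[w/u]((R ⋈[f=b] S)) → 2
  γ[f; MIN(h)→g](ρ[w/u]((R ⋈[f=b] S))) → 2
  π[g](γ[f; MIN(h)→g](ρ[w/u]((R ⋈[f=b] S)))) → 2

== RESULT ==
g
5
8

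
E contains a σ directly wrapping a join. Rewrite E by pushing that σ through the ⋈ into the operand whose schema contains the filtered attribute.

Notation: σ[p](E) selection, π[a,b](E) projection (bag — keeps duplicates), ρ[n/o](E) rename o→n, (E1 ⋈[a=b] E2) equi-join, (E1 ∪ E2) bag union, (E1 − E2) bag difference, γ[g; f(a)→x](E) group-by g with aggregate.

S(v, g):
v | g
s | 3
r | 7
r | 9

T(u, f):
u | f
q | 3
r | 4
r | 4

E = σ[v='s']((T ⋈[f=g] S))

σ filters on v, owned by the right side.
E' = (T ⋈[f=g] σ[v='s'](S))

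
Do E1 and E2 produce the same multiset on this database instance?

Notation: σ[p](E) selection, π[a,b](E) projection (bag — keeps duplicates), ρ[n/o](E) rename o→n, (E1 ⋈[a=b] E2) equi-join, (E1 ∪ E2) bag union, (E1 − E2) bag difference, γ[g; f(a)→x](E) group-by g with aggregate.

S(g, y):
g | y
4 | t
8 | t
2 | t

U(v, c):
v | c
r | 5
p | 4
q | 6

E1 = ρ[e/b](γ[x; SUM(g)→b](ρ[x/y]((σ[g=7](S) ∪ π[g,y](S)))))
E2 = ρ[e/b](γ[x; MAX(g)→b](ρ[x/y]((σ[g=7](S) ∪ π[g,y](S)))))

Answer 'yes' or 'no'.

E1 stepwise |·|:
  S → 3
  σ[g=7](S) → 0
  S → 3
  π[g,y](S) → 3
  (σ[g=7](S) ∪ π[g,y](S)) → 3
  ρ[x/y]((σ[g=7](S) ∪ π[g,y](S))) → 3
  γ[x; SUM(g)→b](ρ[x/y]((σ[g=7](S) ∪ π[g,y](S)))) → 1
  ρ[e/b](γ[x; SUM(g)→b](ρ[x/y]((σ[g=7](S) ∪ π[g,y](S))))) → 1
E2 stepwise |·|:
  S → 3
  σ[g=7](S) → 0
  S → 3
  π[g,y](S) → 3
  (σ[g=7](S) ∪ π[g,y](S)) → 3
  ρ[x/y]((σ[g=7](S) ∪ π[g,y](S))) → 3
  γ[x; MAX(g)→b](ρ[x/y]((σ[g=7](S) ∪ π[g,y](S)))) → 1
  ρ[e/b](γ[x; MAX(g)→b](ρ[x/y]((σ[g=7](S) ∪ π[g,y](S))))) → 1

E1 result:
x | e
t | 14
E2 result:
x | e
t | 8
Witness: ('t', 14) appears 1× in E1 but 0× in E2.

no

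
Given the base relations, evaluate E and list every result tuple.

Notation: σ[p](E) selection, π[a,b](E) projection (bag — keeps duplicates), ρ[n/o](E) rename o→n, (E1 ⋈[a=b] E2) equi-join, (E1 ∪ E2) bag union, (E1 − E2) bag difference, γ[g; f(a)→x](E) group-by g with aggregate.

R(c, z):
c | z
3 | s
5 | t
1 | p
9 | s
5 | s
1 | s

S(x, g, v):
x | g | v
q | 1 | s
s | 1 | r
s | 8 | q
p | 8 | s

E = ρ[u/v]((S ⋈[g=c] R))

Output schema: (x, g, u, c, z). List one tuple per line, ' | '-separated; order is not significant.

Row counts bottom-up:
  S → 4
  R → 6
  (S ⋈[g=c] R) → 4
  ρ[u/v]((S ⋈[g=c] R)) → 4

== RESULT ==
x | g | u | c | z
q | 1 | s | 1 | p
q | 1 | s | 1 | s
s | 1 | r | 1 | p
s | 1 | r | 1 | s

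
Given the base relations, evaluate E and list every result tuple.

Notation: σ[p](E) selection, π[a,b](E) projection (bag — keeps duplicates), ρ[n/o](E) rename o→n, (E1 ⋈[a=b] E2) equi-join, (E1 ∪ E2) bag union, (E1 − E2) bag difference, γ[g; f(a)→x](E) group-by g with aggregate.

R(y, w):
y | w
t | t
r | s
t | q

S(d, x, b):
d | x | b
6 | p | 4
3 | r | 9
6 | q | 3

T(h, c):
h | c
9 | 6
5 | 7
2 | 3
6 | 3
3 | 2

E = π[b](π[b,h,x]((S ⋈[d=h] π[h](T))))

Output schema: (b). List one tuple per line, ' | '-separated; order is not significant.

Row counts bottom-up:
  S → 3
  T → 5
  π[h](T) → 5
  (S ⋈[d=h] π[h](T)) → 3
  π[b,h,x]((S ⋈[d=h] π[h](T))) → 3
  π[b](π[b,h,x]((S ⋈[d=h] π[h](T)))) → 3

== RESULT ==
b
3
4
9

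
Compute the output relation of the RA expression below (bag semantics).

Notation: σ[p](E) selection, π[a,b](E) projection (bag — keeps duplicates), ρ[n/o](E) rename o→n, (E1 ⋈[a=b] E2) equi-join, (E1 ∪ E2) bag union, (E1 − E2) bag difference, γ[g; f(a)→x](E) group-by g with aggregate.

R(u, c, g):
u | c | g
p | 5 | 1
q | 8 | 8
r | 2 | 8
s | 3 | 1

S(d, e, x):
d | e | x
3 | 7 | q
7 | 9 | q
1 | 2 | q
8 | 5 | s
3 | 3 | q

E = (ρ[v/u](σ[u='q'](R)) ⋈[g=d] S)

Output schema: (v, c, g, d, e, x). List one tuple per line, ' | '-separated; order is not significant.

Row counts bottom-up:
  R → 4
  σ[u='q'](R) → 1
  ρ[v/u](σ[u='q'](R)) → 1
  S → 5
  (ρ[v/u](σ[u='q'](R)) ⋈[g=d] S) → 1

== RESULT ==
v | c | g | d | e | x
q | 8 | 8 | 8 | 5 | s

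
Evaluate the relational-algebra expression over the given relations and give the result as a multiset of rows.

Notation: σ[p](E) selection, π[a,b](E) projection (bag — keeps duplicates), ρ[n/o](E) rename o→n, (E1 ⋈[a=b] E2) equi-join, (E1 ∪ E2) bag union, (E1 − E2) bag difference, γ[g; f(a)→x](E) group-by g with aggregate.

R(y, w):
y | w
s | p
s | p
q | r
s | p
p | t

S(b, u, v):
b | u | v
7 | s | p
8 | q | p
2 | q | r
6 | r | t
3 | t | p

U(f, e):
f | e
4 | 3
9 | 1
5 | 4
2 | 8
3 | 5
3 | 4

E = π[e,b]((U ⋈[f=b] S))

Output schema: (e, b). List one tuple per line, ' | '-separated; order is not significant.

Row counts bottom-up:
  U → 6
  S → 5
  (U ⋈[f=b] S) → 3
  π[e,b]((U ⋈[f=b] S)) → 3

== RESULT ==
e | b
4 | 3
5 | 3
8 | 2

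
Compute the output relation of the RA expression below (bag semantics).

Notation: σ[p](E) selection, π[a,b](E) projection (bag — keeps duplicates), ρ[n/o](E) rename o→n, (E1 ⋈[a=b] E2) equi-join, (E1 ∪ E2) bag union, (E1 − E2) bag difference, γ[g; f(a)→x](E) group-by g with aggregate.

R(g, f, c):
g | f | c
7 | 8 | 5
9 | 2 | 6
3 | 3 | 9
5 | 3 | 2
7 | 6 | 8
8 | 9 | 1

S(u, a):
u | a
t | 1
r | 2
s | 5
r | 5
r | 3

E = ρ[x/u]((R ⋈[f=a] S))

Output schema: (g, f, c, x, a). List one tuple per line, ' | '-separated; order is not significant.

Subexpression sizes:
  R → 6
  S → 5
  (R ⋈[f=a] S) → 3
  ρ[x/u]((R ⋈[f=a] S)) → 3

== RESULT ==
g | f | c | x | a
3 | 3 | 9 | r | 3
5 | 3 | 2 | r | 3
9 | 2 | 6 | r | 2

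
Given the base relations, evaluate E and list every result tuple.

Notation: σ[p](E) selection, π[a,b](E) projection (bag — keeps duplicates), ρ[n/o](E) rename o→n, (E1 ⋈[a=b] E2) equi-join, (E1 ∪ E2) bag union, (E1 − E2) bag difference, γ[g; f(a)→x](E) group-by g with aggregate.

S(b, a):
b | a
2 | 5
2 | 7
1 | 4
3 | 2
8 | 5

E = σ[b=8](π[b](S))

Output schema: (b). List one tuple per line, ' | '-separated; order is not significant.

Row counts bottom-up:
  S → 5
  π[b](S) → 5
  σ[b=8](π[b](S)) → 1

== RESULT ==
b
8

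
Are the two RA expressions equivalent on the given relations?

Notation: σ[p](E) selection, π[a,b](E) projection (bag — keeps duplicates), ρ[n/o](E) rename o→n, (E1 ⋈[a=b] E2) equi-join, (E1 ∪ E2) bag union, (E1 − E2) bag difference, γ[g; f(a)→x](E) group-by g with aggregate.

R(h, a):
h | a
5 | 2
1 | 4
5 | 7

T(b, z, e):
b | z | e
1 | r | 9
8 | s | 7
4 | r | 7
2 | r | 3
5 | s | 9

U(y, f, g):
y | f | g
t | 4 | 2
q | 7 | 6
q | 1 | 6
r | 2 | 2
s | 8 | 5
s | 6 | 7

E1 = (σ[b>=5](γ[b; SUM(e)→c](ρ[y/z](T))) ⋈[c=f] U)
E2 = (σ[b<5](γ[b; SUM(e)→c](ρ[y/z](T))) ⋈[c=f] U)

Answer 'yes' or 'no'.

E1 per-node cardinality:
  T → 5
  ρ[y/z](T) → 5
  γ[b; SUM(e)→c](ρ[y/z](T)) → 5
  σ[b>=5](γ[b; SUM(e)→c](ρ[y/z](T))) → 2
  U → 6
  (σ[b>=5](γ[b; SUM(e)→c](ρ[y/z](T))) ⋈[c=f] U) → 1
E2 per-node cardinality:
  T → 5
  ρ[y/z](T) → 5
  γ[b; SUM(e)→c](ρ[y/z](T)) → 5
  σ[b<5](γ[b; SUM(e)→c](ρ[y/z](T))) → 3
  U → 6
  (σ[b<5](γ[b; SUM(e)→c](ρ[y/z](T))) ⋈[c=f] U) → 1

E1 result:
b | c | y | f | g
8 | 7 | q | 7 | 6
E2 result:
b | c | y | f | g
4 | 7 | q | 7 | 6
Witness: (8, 7, 'q', 7, 6) appears 1× in E1 but 0× in E2.

no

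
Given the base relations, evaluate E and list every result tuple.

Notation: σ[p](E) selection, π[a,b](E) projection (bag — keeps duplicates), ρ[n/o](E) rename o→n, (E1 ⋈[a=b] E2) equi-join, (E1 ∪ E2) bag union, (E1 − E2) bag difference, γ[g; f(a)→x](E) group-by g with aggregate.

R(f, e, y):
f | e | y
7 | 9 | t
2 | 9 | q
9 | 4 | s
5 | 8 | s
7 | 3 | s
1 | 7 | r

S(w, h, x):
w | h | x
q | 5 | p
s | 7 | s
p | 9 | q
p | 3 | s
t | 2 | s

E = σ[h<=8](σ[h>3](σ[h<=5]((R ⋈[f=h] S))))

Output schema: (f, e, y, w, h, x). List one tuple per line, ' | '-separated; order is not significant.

Row counts bottom-up:
  R → 6
  S → 5
  (R ⋈[f=h] S) → 5
  σ[h<=5]((R ⋈[f=h] S)) → 2
  σ[h>3](σ[h<=5]((R ⋈[f=h] S))) → 1
  σ[h<=8](σ[h>3](σ[h<=5]((R ⋈[f=h] S)))) → 1

== RESULT ==
f | e | y | w | h | x
5 | 8 | s | q | 5 | p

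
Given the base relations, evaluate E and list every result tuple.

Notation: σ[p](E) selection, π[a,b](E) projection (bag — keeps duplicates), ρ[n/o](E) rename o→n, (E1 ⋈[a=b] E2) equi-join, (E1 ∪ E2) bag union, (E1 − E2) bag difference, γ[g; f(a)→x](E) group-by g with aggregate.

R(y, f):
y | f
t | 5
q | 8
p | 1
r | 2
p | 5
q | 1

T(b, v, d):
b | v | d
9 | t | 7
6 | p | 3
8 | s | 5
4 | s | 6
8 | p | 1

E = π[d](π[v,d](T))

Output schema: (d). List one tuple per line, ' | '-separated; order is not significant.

Stepwise |·|:
  T → 5
  π[v,d](T) → 5
  π[d](π[v,d](T)) → 5

== RESULT ==
d
1
3
5
6
7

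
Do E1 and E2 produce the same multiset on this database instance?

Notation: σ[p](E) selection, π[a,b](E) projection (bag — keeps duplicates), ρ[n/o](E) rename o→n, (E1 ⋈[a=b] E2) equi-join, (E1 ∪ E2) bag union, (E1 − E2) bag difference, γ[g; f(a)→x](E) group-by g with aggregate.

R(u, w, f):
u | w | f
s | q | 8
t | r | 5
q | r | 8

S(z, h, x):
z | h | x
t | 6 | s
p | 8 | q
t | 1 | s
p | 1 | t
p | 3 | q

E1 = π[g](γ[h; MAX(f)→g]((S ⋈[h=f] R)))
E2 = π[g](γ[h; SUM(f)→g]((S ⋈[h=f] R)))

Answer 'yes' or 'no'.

E1 row counts bottom-up:
  S → 5
  R → 3
  (S ⋈[h=f] R) → 2
  γ[h; MAX(f)→g]((S ⋈[h=f] R)) → 1
  π[g](γ[h; MAX(f)→g]((S ⋈[h=f] R))) → 1
E2 row counts bottom-up:
  S → 5
  R → 3
  (S ⋈[h=f] R) → 2
  γ[h; SUM(f)→g]((S ⋈[h=f] R)) → 1
  π[g](γ[h; SUM(f)→g]((S ⋈[h=f] R))) → 1

E1 result:
g
8
E2 result:
g
16
Witness: (8,) appears 1× in E1 but 0× in E2.

no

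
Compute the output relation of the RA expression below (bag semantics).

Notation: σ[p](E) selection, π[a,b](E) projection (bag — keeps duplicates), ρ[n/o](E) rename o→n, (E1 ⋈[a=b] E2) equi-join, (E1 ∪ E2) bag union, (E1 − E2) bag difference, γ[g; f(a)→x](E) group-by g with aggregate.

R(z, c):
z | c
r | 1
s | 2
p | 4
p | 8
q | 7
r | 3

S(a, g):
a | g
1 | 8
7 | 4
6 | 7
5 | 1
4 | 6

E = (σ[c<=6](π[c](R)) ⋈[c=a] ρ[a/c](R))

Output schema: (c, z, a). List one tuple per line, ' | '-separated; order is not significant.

Subexpression sizes:
  R → 6
  π[c](R) → 6
  σ[c<=6](π[c](R)) → 4
  R → 6
  ρ[a/c](R) → 6
  (σ[c<=6](π[c](R)) ⋈[c=a] ρ[a/c](R)) → 4

== RESULT ==
c | z | a
1 | r | 1
2 | s | 2
3 | r | 3
4 | p | 4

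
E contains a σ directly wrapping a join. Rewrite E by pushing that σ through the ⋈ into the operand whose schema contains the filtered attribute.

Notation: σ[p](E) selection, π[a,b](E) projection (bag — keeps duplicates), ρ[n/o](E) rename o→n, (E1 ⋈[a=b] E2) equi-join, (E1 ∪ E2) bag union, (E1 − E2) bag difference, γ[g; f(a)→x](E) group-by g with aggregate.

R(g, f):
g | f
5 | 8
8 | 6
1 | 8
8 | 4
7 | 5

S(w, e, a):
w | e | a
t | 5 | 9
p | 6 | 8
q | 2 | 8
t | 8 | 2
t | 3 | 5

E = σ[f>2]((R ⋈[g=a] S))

σ filters on f, owned by the left side.
E' = (σ[f>2](R) ⋈[g=a] S)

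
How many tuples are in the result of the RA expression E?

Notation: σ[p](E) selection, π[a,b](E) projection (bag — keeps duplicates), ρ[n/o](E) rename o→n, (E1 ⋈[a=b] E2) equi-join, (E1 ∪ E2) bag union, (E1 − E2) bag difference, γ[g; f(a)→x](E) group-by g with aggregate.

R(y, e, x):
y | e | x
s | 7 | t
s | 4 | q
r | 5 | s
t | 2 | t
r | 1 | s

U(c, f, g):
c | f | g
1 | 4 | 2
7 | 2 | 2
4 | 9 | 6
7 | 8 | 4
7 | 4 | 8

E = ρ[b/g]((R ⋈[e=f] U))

Stepwise |·|:
  R → 5
  U → 5
  (R ⋈[e=f] U) → 3
  ρ[b/g]((R ⋈[e=f] U)) → 3

|E| = 3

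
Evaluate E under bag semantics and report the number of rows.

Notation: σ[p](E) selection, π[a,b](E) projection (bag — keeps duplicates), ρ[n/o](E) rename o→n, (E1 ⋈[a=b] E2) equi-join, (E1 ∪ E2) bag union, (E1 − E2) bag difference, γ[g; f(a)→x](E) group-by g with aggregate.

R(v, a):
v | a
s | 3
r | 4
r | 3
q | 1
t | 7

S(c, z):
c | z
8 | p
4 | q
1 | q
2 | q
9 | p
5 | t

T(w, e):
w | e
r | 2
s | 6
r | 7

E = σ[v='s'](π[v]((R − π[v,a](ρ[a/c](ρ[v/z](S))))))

Per-node cardinality:
  R → 5
  S → 6
  ρ[v/z](S) → 6
  ρ[a/c](ρ[v/z](S)) → 6
  π[v,a](ρ[a/c](ρ[v/z](S))) → 6
  (R − π[v,a](ρ[a/c](ρ[v/z](S)))) → 4
  π[v]((R − π[v,a](ρ[a/c](ρ[v/z](S))))) → 4
  σ[v='s'](π[v]((R − π[v,a](ρ[a/c](ρ[v/z](S)))))) → 1

|E| = 1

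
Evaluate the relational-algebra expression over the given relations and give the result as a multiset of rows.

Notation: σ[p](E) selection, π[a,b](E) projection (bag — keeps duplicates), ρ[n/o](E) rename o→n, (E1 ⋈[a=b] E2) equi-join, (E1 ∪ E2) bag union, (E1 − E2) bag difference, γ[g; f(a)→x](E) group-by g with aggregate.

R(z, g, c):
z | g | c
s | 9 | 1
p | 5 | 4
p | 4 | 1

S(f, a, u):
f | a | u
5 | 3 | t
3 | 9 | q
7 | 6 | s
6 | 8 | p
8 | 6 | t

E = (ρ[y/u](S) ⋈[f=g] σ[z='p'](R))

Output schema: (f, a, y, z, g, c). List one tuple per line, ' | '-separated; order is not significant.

Row counts bottom-up:
  S → 5
  ρ[y/u](S) → 5
  R → 3
  σ[z='p'](R) → 2
  (ρ[y/u](S) ⋈[f=g] σ[z='p'](R)) → 1

== RESULT ==
f | a | y | z | g | c
5 | 3 | t | p | 5 | 4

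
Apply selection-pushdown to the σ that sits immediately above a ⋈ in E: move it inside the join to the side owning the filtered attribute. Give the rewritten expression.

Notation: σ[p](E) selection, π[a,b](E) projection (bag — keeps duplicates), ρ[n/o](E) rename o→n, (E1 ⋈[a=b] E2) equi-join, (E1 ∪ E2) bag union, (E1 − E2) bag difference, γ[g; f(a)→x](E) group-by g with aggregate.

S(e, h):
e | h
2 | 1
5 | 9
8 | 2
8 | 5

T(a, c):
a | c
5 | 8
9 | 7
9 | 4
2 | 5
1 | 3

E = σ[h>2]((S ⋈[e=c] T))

σ filters on h, owned by the left side.
E' = (σ[h>2](S) ⋈[e=c] T)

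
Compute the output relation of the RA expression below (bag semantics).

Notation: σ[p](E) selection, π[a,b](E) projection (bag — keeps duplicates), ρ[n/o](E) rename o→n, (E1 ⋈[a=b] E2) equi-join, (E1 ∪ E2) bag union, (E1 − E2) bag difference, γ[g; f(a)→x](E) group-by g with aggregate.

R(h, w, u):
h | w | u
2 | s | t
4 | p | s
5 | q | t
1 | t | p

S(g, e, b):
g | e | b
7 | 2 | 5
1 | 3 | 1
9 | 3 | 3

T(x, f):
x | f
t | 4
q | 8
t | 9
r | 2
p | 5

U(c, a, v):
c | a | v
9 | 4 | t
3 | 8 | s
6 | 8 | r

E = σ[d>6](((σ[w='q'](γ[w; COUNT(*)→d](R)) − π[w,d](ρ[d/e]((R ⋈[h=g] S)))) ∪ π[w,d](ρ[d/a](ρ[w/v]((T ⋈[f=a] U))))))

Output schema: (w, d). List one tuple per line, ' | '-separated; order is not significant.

Subexpression sizes:
  R → 4
  γ[w; COUNT(*)→d](R) → 4
  σ[w='q'](γ[w; COUNT(*)→d](R)) → 1
  R → 4
  S → 3
  (R ⋈[h=g] S) → 1
  ρ[d/e]((R ⋈[h=g] S)) → 1
  π[w,d](ρ[d/e]((R ⋈[h=g] S))) → 1
  (σ[w='q'](γ[w; COUNT(*)→d](R)) − π[w,d](ρ[d/e]((R ⋈[h=g] S)))) → 1
  T → 5
  U → 3
  (T ⋈[f=a] U) → 3
  ρ[w/v]((T ⋈[f=a] U)) → 3
  ρ[d/a](ρ[w/v]((T ⋈[f=a] U))) → 3
  π[w,d](ρ[d/a](ρ[w/v]((T ⋈[f=a] U)))) → 3
  ((σ[w='q'](γ[w; COUNT(*)→d](R)) − π[w,d](ρ[d/e]((R ⋈[h=g] S)))) ∪ π[w,d](ρ[d/a](ρ[w/v]((T ⋈[f=a] U))))) → 4
  σ[d>6](((σ[w='q'](γ[w; COUNT(*)→d](R)) − π[w,d](ρ[d/e]((R ⋈[h=g] S)))) ∪ π[w,d](ρ[d/a](ρ[w/v]((T ⋈[f=a] U)))))) → 2

== RESULT ==
w | d
r | 8
s | 8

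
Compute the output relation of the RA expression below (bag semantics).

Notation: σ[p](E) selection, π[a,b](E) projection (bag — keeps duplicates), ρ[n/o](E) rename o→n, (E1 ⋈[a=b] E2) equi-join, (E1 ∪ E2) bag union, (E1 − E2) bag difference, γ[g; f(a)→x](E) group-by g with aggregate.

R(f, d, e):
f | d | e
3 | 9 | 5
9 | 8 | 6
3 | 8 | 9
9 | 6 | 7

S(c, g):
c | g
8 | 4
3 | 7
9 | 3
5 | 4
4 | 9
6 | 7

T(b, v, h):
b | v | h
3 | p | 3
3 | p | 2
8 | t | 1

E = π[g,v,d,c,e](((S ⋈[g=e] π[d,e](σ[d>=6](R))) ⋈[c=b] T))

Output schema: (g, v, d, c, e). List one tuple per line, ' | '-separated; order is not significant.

Stepwise |·|:
  S → 6
  R → 4
  σ[d>=6](R) → 4
  π[d,e](σ[d>=6](R)) → 4
  (S ⋈[g=e] π[d,e](σ[d>=6](R))) → 3
  T → 3
  ((S ⋈[g=e] π[d,e](σ[d>=6](R))) ⋈[c=b] T) → 2
  π[g,v,d,c,e](((S ⋈[g=e] π[d,e](σ[d>=6](R))) ⋈[c=b] T)) → 2

== RESULT ==
g | v | d | c | e
7 | p | 6 | 3 | 7
7 | p | 6 | 3 | 7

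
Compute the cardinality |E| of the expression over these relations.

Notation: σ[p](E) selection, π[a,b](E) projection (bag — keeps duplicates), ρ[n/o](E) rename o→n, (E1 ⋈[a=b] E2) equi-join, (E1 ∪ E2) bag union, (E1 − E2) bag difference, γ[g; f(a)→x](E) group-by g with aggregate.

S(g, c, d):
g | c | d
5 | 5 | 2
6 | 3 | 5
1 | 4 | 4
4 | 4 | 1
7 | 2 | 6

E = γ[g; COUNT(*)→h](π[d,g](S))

Row counts bottom-up:
  S → 5
  π[d,g](S) → 5
  γ[g; COUNT(*)→h](π[d,g](S)) → 5

|E| = 5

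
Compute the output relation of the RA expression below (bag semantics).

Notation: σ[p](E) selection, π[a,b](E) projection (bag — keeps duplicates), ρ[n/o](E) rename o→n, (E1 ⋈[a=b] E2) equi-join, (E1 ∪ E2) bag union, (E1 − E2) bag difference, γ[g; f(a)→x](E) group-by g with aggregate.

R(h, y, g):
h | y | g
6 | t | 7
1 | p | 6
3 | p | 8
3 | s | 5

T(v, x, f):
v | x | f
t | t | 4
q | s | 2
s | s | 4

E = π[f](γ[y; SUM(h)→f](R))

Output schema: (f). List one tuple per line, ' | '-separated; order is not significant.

Per-node cardinality:
  R → 4
  γ[y; SUM(h)→f](R) → 3
  π[f](γ[y; SUM(h)→f](R)) → 3

== RESULT ==
f
3
4
6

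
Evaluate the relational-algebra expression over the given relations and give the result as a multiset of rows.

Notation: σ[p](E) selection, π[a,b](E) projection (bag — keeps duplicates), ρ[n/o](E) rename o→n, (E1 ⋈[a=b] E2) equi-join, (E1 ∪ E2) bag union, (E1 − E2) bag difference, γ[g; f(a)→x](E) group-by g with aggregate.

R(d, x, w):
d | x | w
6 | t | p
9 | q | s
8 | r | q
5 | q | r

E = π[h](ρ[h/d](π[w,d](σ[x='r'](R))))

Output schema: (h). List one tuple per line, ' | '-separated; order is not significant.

Row counts bottom-up:
  R → 4
  σ[x='r'](R) → 1
  π[w,d](σ[x='r'](R)) → 1
  ρ[h/d](π[w,d](σ[x='r'](R))) → 1
  π[h](ρ[h/d](π[w,d](σ[x='r'](R)))) → 1

== RESULT ==
h
8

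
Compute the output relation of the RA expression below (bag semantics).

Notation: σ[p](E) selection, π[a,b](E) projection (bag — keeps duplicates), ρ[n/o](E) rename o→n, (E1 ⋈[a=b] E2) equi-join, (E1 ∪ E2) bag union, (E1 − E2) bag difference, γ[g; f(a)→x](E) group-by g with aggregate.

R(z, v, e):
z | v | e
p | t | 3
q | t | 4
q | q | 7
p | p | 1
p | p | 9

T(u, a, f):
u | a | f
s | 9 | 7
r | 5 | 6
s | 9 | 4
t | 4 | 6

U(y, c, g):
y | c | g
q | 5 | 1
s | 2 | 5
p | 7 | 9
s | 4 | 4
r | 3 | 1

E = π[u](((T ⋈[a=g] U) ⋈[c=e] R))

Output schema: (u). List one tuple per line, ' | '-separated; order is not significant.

Row counts bottom-up:
  T → 4
  U → 5
  (T ⋈[a=g] U) → 4
  R → 5
  ((T ⋈[a=g] U) ⋈[c=e] R) → 3
  π[u](((T ⋈[a=g] U) ⋈[c=e] R)) → 3

== RESULT ==
u
s
s
t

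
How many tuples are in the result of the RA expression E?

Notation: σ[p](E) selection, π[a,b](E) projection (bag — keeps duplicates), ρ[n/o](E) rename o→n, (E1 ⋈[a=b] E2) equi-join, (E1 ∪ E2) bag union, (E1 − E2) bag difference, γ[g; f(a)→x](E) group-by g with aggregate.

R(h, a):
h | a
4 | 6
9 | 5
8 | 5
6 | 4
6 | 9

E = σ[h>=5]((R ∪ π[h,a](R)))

Stepwise |·|:
  R → 5
  R → 5
  π[h,a](R) → 5
  (R ∪ π[h,a](R)) → 10
  σ[h>=5]((R ∪ π[h,a](R))) → 8

|E| = 8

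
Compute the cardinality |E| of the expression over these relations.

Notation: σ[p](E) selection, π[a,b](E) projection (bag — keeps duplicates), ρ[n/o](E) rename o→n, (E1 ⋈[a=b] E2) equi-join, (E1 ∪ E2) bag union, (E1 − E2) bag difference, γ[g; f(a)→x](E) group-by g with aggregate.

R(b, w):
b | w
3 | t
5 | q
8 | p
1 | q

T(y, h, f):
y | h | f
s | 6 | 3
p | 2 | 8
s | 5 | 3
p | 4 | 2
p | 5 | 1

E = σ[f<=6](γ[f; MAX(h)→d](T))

Stepwise |·|:
  T → 5
  γ[f; MAX(h)→d](T) → 4
  σ[f<=6](γ[f; MAX(h)→d](T)) → 3

|E| = 3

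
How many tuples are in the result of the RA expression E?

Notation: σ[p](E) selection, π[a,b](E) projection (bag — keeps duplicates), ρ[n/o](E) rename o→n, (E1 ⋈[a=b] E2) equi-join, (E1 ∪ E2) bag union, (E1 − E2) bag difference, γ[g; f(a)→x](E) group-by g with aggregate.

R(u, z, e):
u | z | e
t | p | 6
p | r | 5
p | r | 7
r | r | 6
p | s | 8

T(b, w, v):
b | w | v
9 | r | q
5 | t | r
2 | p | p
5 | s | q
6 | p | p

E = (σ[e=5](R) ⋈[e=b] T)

Subexpression sizes:
  R → 5
  σ[e=5](R) → 1
  T → 5
  (σ[e=5](R) ⋈[e=b] T) → 2

|E| = 2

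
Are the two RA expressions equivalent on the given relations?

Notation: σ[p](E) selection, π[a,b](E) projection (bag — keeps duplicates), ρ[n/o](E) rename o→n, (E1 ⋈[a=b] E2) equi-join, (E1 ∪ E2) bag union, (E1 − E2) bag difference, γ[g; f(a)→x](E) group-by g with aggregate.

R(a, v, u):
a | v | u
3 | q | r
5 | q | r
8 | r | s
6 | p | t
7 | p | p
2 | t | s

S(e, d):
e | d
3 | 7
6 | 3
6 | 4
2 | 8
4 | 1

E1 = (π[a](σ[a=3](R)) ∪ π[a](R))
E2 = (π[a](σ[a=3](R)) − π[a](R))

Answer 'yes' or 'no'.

E1 subexpression sizes:
  R → 6
  σ[a=3](R) → 1
  π[a](σ[a=3](R)) → 1
  R → 6
  π[a](R) → 6
  (π[a](σ[a=3](R)) ∪ π[a](R)) → 7
E2 subexpression sizes:
  R → 6
  σ[a=3](R) → 1
  π[a](σ[a=3](R)) → 1
  R → 6
  π[a](R) → 6
  (π[a](σ[a=3](R)) − π[a](R)) → 0

E1 result:
a
2
3
3
5
6
7
8
E2 result:
a
(0 rows)
Witness: (6,) appears 1× in E1 but 0× in E2.

no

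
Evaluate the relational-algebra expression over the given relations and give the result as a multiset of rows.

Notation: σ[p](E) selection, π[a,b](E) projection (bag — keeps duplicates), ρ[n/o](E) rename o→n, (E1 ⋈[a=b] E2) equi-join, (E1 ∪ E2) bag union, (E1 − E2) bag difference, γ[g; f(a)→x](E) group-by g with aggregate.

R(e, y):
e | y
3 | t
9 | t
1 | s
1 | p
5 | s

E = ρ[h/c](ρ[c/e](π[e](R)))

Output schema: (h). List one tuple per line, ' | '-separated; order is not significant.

Subexpression sizes:
  R → 5
  π[e](R) → 5
  ρ[c/e](π[e](R)) → 5
  ρ[h/c](ρ[c/e](π[e](R))) → 5

== RESULT ==
h
1
1
3
5
9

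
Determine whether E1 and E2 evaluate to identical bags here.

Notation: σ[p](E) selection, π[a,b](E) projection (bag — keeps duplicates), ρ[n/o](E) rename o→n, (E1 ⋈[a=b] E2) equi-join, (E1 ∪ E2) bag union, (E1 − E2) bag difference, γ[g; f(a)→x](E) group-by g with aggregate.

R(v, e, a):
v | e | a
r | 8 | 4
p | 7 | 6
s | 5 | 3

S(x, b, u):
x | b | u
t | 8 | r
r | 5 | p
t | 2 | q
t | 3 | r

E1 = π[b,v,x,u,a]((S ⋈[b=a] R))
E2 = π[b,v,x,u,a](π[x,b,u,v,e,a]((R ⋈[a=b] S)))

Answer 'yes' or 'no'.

E1 row counts bottom-up:
  S → 4
  R → 3
  (S ⋈[b=a] R) → 1
  π[b,v,x,u,a]((S ⋈[b=a] R)) → 1
E2 row counts bottom-up:
  R → 3
  S → 4
  (R ⋈[a=b] S) → 1
  π[x,b,u,v,e,a]((R ⋈[a=b] S)) → 1
  π[b,v,x,u,a](π[x,b,u,v,e,a]((R ⋈[a=b] S))) → 1

E1 and E2 produce the same multiset:
b | v | x | u | a
3 | s | t | r | 3

yes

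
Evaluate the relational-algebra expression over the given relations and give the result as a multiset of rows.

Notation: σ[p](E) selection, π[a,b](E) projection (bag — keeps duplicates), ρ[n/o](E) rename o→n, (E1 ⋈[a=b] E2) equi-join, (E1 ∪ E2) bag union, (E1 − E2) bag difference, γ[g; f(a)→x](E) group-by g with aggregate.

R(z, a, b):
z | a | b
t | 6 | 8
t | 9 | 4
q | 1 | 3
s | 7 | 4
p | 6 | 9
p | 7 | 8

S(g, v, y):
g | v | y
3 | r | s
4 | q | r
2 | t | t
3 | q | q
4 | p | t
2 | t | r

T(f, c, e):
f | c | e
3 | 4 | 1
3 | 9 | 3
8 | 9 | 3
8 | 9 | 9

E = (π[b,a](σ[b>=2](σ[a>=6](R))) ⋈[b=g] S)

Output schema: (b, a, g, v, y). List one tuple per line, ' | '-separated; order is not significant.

Subexpression sizes:
  R → 6
  σ[a>=6](R) → 5
  σ[b>=2](σ[a>=6](R)) → 5
  π[b,a](σ[b>=2](σ[a>=6](R))) → 5
  S → 6
  (π[b,a](σ[b>=2](σ[a>=6](R))) ⋈[b=g] S) → 4

== RESULT ==
b | a | g | v | y
4 | 7 | 4 | p | t
4 | 7 | 4 | q | r
4 | 9 | 4 | p | t
4 | 9 | 4 | q | r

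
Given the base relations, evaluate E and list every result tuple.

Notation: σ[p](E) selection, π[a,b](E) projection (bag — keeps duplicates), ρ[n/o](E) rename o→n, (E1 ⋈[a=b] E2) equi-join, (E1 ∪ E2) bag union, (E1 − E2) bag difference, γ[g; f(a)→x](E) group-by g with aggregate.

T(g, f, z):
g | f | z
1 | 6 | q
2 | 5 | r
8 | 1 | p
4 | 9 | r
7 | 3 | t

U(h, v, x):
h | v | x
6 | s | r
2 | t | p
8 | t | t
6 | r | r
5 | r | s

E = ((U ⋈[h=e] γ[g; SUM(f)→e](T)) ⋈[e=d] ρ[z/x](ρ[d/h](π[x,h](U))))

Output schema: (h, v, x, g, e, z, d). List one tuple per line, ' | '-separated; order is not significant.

Row counts bottom-up:
  U → 5
  T → 5
  γ[g; SUM(f)→e](T) → 5
  (U ⋈[h=e] γ[g; SUM(f)→e](T)) → 3
  U → 5
  π[x,h](U) → 5
  ρ[d/h](π[x,h](U)) → 5
  ρ[z/x](ρ[d/h](π[x,h](U))) → 5
  ((U ⋈[h=e] γ[g; SUM(f)→e](T)) ⋈[e=d] ρ[z/x](ρ[d/h](π[x,h](U)))) → 5

== RESULT ==
h | v | x | g | e | z | d
5 | r | s | 2 | 5 | s | 5
6 | r | r | 1 | 6 | r | 6
6 | r | r | 1 | 6 | r | 6
6 | s | r | 1 | 6 | r | 6
6 | s | r | 1 | 6 | r | 6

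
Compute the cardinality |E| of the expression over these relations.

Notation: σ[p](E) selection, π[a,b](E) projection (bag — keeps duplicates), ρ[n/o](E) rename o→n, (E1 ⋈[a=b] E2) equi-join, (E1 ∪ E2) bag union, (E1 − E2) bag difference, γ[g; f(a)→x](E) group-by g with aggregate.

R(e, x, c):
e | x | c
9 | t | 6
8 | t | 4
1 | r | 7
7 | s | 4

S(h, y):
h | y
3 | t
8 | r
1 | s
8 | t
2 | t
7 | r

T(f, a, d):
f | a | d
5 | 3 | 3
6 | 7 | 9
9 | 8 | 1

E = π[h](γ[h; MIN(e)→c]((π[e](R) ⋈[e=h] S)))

Per-node cardinality:
  R → 4
  π[e](R) → 4
  S → 6
  (π[e](R) ⋈[e=h] S) → 4
  γ[h; MIN(e)→c]((π[e](R) ⋈[e=h] S)) → 3
  π[h](γ[h; MIN(e)→c]((π[e](R) ⋈[e=h] S))) → 3

|E| = 3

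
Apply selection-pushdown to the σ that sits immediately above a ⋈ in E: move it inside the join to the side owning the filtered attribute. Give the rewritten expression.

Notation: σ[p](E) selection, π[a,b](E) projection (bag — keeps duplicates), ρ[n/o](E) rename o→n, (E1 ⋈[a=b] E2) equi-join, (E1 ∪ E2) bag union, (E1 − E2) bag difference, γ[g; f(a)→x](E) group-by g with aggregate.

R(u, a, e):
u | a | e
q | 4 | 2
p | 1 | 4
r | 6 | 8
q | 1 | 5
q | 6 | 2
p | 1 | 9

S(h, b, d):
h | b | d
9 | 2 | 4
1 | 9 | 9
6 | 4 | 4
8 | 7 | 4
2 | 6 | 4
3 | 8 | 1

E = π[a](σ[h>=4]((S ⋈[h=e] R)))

σ filters on h, owned by the left side.
E' = π[a]((σ[h>=4](S) ⋈[h=e] R))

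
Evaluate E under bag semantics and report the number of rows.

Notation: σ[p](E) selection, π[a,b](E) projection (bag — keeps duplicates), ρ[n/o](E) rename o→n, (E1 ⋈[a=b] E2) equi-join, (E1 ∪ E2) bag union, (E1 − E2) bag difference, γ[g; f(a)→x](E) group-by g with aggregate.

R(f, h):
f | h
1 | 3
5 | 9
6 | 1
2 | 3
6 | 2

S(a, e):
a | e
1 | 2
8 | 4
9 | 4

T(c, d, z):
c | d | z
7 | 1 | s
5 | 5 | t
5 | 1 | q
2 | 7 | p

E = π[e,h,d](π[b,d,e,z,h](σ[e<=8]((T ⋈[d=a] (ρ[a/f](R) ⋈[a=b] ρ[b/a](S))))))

Subexpression sizes:
  T → 4
  R → 5
  ρ[a/f](R) → 5
  S → 3
  ρ[b/a](S) → 3
  (ρ[a/f](R) ⋈[a=b] ρ[b/a](S)) → 1
  (T ⋈[d=a] (ρ[a/f](R) ⋈[a=b] ρ[b/a](S))) → 2
  σ[e<=8]((T ⋈[d=a] (ρ[a/f](R) ⋈[a=b] ρ[b/a](S)))) → 2
  π[b,d,e,z,h](σ[e<=8]((T ⋈[d=a] (ρ[a/f](R) ⋈[a=b] ρ[b/a](S))))) → 2
  π[e,h,d](π[b,d,e,z,h](σ[e<=8]((T ⋈[d=a] (ρ[a/f](R) ⋈[a=b] ρ[b/a](S)))))) → 2

|E| = 2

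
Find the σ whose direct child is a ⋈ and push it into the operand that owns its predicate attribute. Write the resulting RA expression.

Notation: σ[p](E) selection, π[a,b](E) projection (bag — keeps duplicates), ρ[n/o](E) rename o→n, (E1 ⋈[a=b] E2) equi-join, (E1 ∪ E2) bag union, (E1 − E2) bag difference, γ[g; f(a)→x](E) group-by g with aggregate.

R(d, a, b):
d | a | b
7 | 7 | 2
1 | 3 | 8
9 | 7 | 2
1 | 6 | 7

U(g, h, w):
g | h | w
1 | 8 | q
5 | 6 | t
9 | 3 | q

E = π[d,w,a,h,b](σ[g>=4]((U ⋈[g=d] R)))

σ filters on g, owned by the left side.
E' = π[d,w,a,h,b]((σ[g>=4](U) ⋈[g=d] R))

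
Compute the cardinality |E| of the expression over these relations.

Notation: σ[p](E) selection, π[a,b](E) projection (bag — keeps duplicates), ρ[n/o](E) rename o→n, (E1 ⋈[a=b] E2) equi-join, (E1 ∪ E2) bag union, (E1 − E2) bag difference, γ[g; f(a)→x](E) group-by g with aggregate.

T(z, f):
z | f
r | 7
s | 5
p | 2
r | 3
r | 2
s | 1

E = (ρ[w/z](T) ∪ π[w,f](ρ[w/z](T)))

Per-node cardinality:
  T → 6
  ρ[w/z](T) → 6
  T → 6
  ρ[w/z](T) → 6
  π[w,f](ρ[w/z](T)) → 6
  (ρ[w/z](T) ∪ π[w,f](ρ[w/z](T))) → 12

|E| = 12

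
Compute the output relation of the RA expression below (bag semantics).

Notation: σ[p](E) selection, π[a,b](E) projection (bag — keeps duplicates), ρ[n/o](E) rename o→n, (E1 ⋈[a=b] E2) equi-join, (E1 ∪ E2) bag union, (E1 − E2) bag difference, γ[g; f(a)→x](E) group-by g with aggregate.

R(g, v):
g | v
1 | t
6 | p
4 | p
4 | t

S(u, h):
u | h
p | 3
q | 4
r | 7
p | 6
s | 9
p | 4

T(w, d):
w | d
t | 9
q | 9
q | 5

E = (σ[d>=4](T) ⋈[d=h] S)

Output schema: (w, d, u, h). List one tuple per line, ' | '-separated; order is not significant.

Subexpression sizes:
  T → 3
  σ[d>=4](T) → 3
  S → 6
  (σ[d>=4](T) ⋈[d=h] S) → 2

== RESULT ==
w | d | u | h
q | 9 | s | 9
t | 9 | s | 9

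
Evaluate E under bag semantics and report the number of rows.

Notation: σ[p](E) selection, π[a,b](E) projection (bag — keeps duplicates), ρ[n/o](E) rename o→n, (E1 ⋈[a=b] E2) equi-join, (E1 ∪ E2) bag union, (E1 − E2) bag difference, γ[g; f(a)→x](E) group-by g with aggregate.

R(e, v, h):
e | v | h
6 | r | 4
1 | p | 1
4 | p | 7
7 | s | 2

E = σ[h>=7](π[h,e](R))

Per-node cardinality:
  R → 4
  π[h,e](R) → 4
  σ[h>=7](π[h,e](R)) → 1

|E| = 1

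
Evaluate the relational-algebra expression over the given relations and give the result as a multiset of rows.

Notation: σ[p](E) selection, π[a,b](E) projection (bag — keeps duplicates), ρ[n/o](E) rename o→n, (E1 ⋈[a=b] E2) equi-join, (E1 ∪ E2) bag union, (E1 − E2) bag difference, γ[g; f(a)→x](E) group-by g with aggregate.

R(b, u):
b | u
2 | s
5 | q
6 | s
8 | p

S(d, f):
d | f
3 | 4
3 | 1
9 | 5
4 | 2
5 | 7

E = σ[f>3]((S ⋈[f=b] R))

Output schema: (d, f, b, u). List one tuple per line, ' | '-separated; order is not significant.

Per-node cardinality:
  S → 5
  R → 4
  (S ⋈[f=b] R) → 2
  σ[f>3]((S ⋈[f=b] R)) → 1

== RESULT ==
d | f | b | u
9 | 5 | 5 | q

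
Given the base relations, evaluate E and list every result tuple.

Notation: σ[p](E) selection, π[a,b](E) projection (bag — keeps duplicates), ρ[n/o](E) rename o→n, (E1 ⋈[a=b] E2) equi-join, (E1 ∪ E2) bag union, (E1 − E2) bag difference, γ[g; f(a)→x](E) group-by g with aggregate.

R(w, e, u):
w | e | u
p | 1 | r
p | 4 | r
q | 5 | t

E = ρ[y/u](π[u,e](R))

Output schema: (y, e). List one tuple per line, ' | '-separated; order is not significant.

Per-node cardinality:
  R → 3
  π[u,e](R) → 3
  ρ[y/u](π[u,e](R)) → 3

== RESULT ==
y | e
r | 1
r | 4
t | 5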